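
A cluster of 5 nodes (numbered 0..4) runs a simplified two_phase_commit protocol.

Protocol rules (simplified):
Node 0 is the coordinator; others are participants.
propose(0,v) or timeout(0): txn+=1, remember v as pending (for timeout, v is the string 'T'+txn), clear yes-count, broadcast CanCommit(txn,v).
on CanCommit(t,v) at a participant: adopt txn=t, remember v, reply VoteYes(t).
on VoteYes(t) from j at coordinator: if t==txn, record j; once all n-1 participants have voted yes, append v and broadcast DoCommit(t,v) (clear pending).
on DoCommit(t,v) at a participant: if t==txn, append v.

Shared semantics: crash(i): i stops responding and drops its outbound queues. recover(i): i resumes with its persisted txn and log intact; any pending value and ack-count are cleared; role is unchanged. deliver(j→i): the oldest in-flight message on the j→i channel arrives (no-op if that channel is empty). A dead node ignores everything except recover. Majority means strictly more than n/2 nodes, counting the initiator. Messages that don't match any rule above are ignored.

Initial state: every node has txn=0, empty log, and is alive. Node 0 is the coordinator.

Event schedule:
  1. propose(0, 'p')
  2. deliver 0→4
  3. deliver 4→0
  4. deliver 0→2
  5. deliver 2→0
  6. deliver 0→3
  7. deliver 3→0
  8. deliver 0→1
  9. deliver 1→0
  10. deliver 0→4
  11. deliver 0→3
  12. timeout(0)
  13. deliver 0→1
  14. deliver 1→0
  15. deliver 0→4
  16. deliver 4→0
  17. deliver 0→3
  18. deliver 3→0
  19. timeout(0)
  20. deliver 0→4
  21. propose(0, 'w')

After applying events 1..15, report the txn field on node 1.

e1 propose(0,'p'): 0[coor,t=1,-]
e2 deliver 0→4: 4[part,t=1,-]
e3 deliver 4→0: ·
e4 deliver 0→2: 2[part,t=1,-]
e5 deliver 2→0: ·
e6 deliver 0→3: 3[part,t=1,-]
e7 deliver 3→0: ·
e8 deliver 0→1: 1[part,t=1,-]
e9 deliver 1→0: 0[coor,t=1,p]
e10 deliver 0→4: 4[part,t=1,p]
e11 deliver 0→3: 3[part,t=1,p]
e12 timeout(0): 0[coor,t=2,p]
e13 deliver 0→1: 1[part,t=1,p]
e14 deliver 1→0: ·
e15 deliver 0→4: 4[part,t=2,p]

1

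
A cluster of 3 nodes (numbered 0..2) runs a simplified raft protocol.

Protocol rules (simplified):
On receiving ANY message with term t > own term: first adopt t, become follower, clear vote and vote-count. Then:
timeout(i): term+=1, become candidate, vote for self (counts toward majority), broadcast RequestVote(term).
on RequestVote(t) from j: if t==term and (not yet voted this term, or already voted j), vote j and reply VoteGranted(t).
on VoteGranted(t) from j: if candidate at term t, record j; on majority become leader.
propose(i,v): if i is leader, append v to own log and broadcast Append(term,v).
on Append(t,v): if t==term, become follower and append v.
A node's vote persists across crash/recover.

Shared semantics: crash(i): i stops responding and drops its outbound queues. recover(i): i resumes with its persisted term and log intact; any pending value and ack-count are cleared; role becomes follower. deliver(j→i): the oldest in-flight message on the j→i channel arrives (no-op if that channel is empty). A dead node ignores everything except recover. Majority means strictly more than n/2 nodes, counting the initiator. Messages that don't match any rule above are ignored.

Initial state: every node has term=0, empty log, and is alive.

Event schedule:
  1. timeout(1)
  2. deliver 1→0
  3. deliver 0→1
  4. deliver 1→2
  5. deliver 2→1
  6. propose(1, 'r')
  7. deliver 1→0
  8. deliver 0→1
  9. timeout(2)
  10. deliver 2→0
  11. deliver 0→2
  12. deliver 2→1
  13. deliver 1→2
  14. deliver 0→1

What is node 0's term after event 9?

after 1 — timeout(1): n1:cand/t1/[-]
after 2 — deliver 1→0: n0:foll/t1/[-]
after 3 — deliver 0→1: n1:lead/t1/[-]
after 4 — deliver 1→2: n2:foll/t1/[-]
after 5 — deliver 2→1: ·
after 6 — propose(1,'r'): n1:lead/t1/[r]
after 7 — deliver 1→0: n0:foll/t1/[r]
after 8 — deliver 0→1: ·
after 9 — timeout(2): n2:cand/t2/[-]

1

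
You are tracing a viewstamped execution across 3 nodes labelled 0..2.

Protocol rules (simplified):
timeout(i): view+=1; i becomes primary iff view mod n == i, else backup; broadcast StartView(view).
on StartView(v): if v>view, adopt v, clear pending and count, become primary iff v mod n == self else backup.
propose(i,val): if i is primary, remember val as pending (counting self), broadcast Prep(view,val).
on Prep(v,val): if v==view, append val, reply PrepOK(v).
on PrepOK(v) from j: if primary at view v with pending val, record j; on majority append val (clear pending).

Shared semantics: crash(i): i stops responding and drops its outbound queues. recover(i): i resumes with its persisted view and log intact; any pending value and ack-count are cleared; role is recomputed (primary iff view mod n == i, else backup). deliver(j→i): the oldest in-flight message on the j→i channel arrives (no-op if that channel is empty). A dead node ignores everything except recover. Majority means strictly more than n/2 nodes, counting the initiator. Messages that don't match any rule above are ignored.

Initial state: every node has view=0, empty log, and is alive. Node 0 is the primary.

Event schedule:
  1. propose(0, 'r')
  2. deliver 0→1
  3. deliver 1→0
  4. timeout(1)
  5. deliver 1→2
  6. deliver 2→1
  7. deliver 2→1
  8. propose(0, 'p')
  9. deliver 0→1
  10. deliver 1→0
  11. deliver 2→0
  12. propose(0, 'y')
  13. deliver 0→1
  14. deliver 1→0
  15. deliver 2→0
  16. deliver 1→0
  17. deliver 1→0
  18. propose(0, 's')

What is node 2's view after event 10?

1

[1] propose(0,'r') → ∅
[2] deliver 0→1 → N1(back v0 [r])
[3] deliver 1→0 → N0(prim v0 [r])
[4] timeout(1) → N1(prim v1 [r])
[5] deliver 1→2 → N2(back v1 [-])
[6] deliver 2→1 → ∅
[7] deliver 2→1 → ∅
[8] propose(0,'p') → ∅
[9] deliver 0→1 → ∅
[10] deliver 1→0 → N0(back v1 [r])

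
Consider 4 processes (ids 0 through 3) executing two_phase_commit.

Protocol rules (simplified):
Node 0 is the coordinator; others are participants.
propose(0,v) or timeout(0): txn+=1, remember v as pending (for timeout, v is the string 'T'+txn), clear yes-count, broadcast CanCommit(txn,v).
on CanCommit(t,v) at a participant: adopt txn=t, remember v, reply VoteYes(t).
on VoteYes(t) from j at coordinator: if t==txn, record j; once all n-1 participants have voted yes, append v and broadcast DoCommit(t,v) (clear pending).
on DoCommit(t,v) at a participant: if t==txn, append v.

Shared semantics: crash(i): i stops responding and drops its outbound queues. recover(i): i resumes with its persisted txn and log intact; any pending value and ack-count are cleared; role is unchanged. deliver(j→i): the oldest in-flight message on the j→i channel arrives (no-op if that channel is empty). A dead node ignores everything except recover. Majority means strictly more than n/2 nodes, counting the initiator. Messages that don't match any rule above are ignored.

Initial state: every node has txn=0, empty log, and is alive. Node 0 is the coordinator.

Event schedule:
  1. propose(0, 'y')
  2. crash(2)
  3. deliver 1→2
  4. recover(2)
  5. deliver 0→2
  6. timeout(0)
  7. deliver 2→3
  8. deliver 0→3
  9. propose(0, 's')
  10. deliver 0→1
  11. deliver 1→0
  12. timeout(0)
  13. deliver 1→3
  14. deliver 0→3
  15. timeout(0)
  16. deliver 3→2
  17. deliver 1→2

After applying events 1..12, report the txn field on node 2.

1. propose(0,'y'):  <0:coor t1 ->
2. crash(2):  <2:✗part t0 ->
3. deliver 1→2:  nop
4. recover(2):  <2:part t0 ->
5. deliver 0→2:  <2:part t1 ->
6. timeout(0):  <0:coor t2 ->
7. deliver 2→3:  nop
8. deliver 0→3:  <3:part t1 ->
9. propose(0,'s'):  <0:coor t3 ->
10. deliver 0→1:  <1:part t1 ->
11. deliver 1→0:  nop
12. timeout(0):  <0:coor t4 ->

1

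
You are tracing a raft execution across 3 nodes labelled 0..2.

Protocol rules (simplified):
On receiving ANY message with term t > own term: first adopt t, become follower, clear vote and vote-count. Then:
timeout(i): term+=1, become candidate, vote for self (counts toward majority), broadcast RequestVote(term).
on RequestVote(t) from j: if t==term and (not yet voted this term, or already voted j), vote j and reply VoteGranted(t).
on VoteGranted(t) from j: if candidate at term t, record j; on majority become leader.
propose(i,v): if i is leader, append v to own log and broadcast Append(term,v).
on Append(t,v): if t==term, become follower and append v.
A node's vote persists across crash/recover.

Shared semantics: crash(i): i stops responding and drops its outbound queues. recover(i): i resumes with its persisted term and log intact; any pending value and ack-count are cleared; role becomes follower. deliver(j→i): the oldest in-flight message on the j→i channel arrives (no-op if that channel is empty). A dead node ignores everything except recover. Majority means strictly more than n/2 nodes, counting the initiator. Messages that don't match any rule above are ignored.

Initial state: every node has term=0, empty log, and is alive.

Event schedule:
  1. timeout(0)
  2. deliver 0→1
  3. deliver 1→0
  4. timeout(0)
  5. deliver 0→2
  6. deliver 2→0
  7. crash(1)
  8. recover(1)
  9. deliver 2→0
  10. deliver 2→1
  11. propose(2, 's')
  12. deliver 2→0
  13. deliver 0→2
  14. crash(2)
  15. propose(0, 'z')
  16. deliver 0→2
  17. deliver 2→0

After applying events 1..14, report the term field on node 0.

[1] timeout(0) → N0(cand t1 [-])
[2] deliver 0→1 → N1(foll t1 [-])
[3] deliver 1→0 → N0(lead t1 [-])
[4] timeout(0) → N0(cand t2 [-])
[5] deliver 0→2 → N2(foll t1 [-])
[6] deliver 2→0 → ∅
[7] crash(1) → N1(✗foll t1 [-])
[8] recover(1) → N1(foll t1 [-])
[9] deliver 2→0 → ∅
[10] deliver 2→1 → ∅
[11] propose(2,'s') → ∅
[12] deliver 2→0 → ∅
[13] deliver 0→2 → N2(foll t2 [-])
[14] crash(2) → N2(✗foll t2 [-])

2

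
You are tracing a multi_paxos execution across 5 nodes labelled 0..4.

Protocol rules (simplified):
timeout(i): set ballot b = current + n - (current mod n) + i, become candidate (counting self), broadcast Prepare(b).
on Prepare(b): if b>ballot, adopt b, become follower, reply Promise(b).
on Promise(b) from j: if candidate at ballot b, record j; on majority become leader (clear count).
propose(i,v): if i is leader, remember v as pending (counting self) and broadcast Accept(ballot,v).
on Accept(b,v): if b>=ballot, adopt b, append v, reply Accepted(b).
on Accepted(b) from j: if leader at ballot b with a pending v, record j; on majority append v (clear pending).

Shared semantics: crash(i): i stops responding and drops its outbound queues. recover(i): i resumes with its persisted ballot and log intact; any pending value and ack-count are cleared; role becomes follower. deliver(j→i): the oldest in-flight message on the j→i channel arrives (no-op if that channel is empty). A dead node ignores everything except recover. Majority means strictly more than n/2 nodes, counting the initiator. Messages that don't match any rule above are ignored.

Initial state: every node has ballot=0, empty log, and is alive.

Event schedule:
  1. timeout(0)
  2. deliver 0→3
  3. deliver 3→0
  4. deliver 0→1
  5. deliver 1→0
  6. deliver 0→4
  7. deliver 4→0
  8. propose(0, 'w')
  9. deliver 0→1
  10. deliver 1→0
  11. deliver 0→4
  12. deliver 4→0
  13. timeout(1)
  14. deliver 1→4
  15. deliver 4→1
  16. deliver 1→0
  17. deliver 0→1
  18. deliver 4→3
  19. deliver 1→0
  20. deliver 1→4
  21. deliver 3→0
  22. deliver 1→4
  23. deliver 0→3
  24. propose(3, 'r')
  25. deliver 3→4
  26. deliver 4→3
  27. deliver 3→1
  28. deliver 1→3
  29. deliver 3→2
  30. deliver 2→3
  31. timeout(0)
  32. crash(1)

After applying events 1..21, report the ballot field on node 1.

11

[1] timeout(0) → N0(cand b5 [-])
[2] deliver 0→3 → N3(foll b5 [-])
[3] deliver 3→0 → ∅
[4] deliver 0→1 → N1(foll b5 [-])
[5] deliver 1→0 → N0(lead b5 [-])
[6] deliver 0→4 → N4(foll b5 [-])
[7] deliver 4→0 → ∅
[8] propose(0,'w') → ∅
[9] deliver 0→1 → N1(foll b5 [w])
[10] deliver 1→0 → ∅
[11] deliver 0→4 → N4(foll b5 [w])
[12] deliver 4→0 → N0(lead b5 [w])
[13] timeout(1) → N1(cand b11 [w])
[14] deliver 1→4 → N4(foll b11 [w])
[15] deliver 4→1 → ∅
[16] deliver 1→0 → N0(foll b11 [w])
[17] deliver 0→1 → N1(lead b11 [w])
[18] deliver 4→3 → ∅
[19] deliver 1→0 → ∅
[20] deliver 1→4 → ∅
[21] deliver 3→0 → ∅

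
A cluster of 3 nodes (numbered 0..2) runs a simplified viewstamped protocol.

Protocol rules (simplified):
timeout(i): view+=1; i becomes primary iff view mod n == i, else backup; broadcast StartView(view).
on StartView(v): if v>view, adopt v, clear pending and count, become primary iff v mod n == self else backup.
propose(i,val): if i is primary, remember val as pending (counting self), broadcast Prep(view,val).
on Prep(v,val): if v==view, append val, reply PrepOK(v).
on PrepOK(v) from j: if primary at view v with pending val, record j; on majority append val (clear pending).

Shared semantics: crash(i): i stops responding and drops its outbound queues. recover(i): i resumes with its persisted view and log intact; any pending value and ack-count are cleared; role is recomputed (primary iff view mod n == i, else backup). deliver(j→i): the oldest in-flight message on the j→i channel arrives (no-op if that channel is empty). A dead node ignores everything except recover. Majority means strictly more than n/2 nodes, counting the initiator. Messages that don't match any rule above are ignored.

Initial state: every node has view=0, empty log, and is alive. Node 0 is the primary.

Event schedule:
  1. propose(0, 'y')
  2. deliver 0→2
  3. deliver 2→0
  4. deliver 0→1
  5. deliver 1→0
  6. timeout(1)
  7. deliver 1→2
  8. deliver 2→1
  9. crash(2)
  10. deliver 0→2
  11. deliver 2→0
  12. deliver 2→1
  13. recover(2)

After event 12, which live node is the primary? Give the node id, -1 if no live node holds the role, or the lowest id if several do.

step 1 propose(0,'y'): —
step 2 deliver 0→2: 2={back,v=0,log=y}
step 3 deliver 2→0: 0={prim,v=0,log=y}
step 4 deliver 0→1: 1={back,v=0,log=y}
step 5 deliver 1→0: —
step 6 timeout(1): 1={prim,v=1,log=y}
step 7 deliver 1→2: 2={back,v=1,log=y}
step 8 deliver 2→1: —
step 9 crash(2): 2={✗back,v=1,log=y}
step 10 deliver 0→2: —
step 11 deliver 2→0: —
step 12 deliver 2→1: —

0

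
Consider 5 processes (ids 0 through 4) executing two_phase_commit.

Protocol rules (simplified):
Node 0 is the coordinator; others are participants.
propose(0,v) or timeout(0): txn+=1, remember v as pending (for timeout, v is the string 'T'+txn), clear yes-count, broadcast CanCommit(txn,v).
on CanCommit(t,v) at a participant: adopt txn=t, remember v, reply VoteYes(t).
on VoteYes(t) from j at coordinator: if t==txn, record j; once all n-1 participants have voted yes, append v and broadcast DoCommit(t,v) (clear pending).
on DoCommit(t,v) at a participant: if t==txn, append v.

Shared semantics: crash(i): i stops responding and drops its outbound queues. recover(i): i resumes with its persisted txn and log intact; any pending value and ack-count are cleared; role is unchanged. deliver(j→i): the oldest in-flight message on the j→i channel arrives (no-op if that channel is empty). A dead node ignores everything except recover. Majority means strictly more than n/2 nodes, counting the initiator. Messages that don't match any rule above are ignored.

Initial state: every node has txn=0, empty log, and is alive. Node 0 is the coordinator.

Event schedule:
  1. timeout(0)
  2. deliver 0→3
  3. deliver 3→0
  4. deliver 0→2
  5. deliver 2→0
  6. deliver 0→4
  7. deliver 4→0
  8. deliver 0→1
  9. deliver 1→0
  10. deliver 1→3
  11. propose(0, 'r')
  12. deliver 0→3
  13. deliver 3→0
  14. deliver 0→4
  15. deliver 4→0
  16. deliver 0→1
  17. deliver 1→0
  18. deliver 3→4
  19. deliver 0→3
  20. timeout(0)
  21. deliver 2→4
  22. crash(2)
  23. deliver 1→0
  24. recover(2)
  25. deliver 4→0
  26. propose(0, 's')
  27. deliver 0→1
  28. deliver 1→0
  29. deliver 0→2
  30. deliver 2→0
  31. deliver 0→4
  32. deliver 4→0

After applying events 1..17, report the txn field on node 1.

[1] timeout(0) → N0(coor t1 [-])
[2] deliver 0→3 → N3(part t1 [-])
[3] deliver 3→0 → ∅
[4] deliver 0→2 → N2(part t1 [-])
[5] deliver 2→0 → ∅
[6] deliver 0→4 → N4(part t1 [-])
[7] deliver 4→0 → ∅
[8] deliver 0→1 → N1(part t1 [-])
[9] deliver 1→0 → N0(coor t1 [T1])
[10] deliver 1→3 → ∅
[11] propose(0,'r') → N0(coor t2 [T1])
[12] deliver 0→3 → N3(part t1 [T1])
[13] deliver 3→0 → ∅
[14] deliver 0→4 → N4(part t1 [T1])
[15] deliver 4→0 → ∅
[16] deliver 0→1 → N1(part t1 [T1])
[17] deliver 1→0 → ∅

1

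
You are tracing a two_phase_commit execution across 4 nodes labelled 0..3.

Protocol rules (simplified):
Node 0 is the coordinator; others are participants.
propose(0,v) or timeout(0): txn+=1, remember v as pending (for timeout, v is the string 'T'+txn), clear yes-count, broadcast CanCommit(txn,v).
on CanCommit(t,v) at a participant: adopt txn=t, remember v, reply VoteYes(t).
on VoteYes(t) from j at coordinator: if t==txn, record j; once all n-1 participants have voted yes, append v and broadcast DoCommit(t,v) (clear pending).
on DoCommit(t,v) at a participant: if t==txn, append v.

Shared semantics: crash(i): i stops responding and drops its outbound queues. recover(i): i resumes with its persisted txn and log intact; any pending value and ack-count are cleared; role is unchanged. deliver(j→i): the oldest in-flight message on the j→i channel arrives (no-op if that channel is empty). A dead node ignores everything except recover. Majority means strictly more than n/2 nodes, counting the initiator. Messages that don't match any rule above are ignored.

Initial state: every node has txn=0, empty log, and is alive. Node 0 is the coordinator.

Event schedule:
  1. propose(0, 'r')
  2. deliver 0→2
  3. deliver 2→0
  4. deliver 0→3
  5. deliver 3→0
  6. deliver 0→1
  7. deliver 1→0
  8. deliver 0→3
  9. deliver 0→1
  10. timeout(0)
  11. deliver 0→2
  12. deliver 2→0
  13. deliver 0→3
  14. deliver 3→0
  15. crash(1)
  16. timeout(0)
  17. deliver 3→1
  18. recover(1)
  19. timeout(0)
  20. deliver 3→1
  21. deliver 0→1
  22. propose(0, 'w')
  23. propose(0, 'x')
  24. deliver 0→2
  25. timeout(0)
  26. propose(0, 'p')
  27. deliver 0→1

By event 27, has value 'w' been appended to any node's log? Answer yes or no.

no

after 1 — propose(0,'r'): n0:coor/t1/[-]
after 2 — deliver 0→2: n2:part/t1/[-]
after 3 — deliver 2→0: ·
after 4 — deliver 0→3: n3:part/t1/[-]
after 5 — deliver 3→0: ·
after 6 — deliver 0→1: n1:part/t1/[-]
after 7 — deliver 1→0: n0:coor/t1/[r]
after 8 — deliver 0→3: n3:part/t1/[r]
after 9 — deliver 0→1: n1:part/t1/[r]
after 10 — timeout(0): n0:coor/t2/[r]
after 11 — deliver 0→2: n2:part/t1/[r]
after 12 — deliver 2→0: ·
after 13 — deliver 0→3: n3:part/t2/[r]
after 14 — deliver 3→0: ·
after 15 — crash(1): n1:✗part/t1/[r]
after 16 — timeout(0): n0:coor/t3/[r]
after 17 — deliver 3→1: ·
after 18 — recover(1): n1:part/t1/[r]
after 19 — timeout(0): n0:coor/t4/[r]
after 20 — deliver 3→1: ·
after 21 — deliver 0→1: n1:part/t2/[r]
after 22 — propose(0,'w'): n0:coor/t5/[r]
after 23 — propose(0,'x'): n0:coor/t6/[r]
after 24 — deliver 0→2: n2:part/t2/[r]
after 25 — timeout(0): n0:coor/t7/[r]
after 26 — propose(0,'p'): n0:coor/t8/[r]
after 27 — deliver 0→1: n1:part/t3/[r]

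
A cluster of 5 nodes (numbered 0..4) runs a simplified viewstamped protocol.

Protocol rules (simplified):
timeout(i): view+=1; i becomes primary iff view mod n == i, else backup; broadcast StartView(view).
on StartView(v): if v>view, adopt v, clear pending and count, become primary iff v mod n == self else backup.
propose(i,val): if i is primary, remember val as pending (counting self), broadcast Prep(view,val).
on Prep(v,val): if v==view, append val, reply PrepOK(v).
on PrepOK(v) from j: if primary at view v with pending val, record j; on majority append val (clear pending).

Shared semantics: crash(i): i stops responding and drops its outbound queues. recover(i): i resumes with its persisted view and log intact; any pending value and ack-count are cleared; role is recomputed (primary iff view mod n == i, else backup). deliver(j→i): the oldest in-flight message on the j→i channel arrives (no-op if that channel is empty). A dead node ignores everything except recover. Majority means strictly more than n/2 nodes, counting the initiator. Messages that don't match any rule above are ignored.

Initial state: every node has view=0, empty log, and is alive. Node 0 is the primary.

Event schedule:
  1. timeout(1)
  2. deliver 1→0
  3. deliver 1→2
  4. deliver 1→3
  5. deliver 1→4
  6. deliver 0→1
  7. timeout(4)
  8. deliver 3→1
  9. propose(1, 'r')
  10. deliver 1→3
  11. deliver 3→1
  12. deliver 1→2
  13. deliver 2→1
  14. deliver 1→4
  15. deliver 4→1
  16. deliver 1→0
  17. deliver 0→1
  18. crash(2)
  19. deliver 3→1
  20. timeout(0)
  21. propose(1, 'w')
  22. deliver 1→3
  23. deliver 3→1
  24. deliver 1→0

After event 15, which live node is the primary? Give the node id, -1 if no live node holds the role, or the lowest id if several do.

after 1 — timeout(1): n1:prim/v1/[-]
after 2 — deliver 1→0: n0:back/v1/[-]
after 3 — deliver 1→2: n2:back/v1/[-]
after 4 — deliver 1→3: n3:back/v1/[-]
after 5 — deliver 1→4: n4:back/v1/[-]
after 6 — deliver 0→1: ·
after 7 — timeout(4): n4:back/v2/[-]
after 8 — deliver 3→1: ·
after 9 — propose(1,'r'): ·
after 10 — deliver 1→3: n3:back/v1/[r]
after 11 — deliver 3→1: ·
after 12 — deliver 1→2: n2:back/v1/[r]
after 13 — deliver 2→1: n1:prim/v1/[r]
after 14 — deliver 1→4: ·
after 15 — deliver 4→1: n1:back/v2/[r]

-1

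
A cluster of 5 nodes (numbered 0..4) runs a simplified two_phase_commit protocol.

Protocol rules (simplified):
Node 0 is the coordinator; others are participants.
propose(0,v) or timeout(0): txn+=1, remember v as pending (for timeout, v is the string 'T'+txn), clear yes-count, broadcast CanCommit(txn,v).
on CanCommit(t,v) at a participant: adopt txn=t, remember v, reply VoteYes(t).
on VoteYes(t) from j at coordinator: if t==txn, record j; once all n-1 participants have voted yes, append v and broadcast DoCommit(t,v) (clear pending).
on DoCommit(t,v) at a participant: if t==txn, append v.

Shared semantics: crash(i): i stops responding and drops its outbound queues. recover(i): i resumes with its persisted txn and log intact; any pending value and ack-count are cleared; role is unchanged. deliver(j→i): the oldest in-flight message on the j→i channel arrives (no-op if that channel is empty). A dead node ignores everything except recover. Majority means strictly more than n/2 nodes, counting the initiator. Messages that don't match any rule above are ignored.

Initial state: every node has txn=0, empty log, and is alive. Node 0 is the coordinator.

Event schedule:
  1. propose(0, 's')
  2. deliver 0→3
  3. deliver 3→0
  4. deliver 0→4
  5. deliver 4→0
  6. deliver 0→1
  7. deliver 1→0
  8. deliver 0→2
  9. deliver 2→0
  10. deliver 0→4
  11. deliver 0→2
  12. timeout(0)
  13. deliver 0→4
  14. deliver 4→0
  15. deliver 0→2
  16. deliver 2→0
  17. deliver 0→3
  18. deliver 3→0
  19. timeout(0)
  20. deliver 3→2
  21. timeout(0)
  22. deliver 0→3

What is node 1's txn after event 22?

1

[1] propose(0,'s') → N0(coor t1 [-])
[2] deliver 0→3 → N3(part t1 [-])
[3] deliver 3→0 → ∅
[4] deliver 0→4 → N4(part t1 [-])
[5] deliver 4→0 → ∅
[6] deliver 0→1 → N1(part t1 [-])
[7] deliver 1→0 → ∅
[8] deliver 0→2 → N2(part t1 [-])
[9] deliver 2→0 → N0(coor t1 [s])
[10] deliver 0→4 → N4(part t1 [s])
[11] deliver 0→2 → N2(part t1 [s])
[12] timeout(0) → N0(coor t2 [s])
[13] deliver 0→4 → N4(part t2 [s])
[14] deliver 4→0 → ∅
[15] deliver 0→2 → N2(part t2 [s])
[16] deliver 2→0 → ∅
[17] deliver 0→3 → N3(part t1 [s])
[18] deliver 3→0 → ∅
[19] timeout(0) → N0(coor t3 [s])
[20] deliver 3→2 → ∅
[21] timeout(0) → N0(coor t4 [s])
[22] deliver 0→3 → N3(part t2 [s])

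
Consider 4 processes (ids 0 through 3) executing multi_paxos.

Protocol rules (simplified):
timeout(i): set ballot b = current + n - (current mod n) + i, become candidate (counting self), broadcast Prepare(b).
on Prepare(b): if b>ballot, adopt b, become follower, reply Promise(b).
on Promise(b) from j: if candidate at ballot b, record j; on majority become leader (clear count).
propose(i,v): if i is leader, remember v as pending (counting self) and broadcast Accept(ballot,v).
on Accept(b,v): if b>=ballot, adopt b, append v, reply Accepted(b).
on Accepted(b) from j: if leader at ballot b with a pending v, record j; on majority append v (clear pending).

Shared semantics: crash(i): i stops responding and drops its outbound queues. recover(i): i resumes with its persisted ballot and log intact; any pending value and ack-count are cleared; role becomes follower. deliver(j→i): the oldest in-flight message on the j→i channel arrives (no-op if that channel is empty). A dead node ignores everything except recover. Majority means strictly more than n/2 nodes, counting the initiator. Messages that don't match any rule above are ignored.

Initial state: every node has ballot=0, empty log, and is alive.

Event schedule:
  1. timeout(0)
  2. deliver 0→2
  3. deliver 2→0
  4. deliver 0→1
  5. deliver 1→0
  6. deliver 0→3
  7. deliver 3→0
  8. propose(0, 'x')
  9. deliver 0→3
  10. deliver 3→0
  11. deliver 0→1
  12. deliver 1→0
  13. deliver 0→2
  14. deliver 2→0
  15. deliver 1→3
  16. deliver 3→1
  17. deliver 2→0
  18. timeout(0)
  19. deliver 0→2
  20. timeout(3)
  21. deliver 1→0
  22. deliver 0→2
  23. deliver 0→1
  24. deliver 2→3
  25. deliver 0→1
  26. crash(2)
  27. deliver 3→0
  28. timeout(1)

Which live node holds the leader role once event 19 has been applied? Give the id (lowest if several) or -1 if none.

-1

after 1 — timeout(0): n0:cand/b4/[-]
after 2 — deliver 0→2: n2:foll/b4/[-]
after 3 — deliver 2→0: ·
after 4 — deliver 0→1: n1:foll/b4/[-]
after 5 — deliver 1→0: n0:lead/b4/[-]
after 6 — deliver 0→3: n3:foll/b4/[-]
after 7 — deliver 3→0: ·
after 8 — propose(0,'x'): ·
after 9 — deliver 0→3: n3:foll/b4/[x]
after 10 — deliver 3→0: ·
after 11 — deliver 0→1: n1:foll/b4/[x]
after 12 — deliver 1→0: n0:lead/b4/[x]
after 13 — deliver 0→2: n2:foll/b4/[x]
after 14 — deliver 2→0: ·
after 15 — deliver 1→3: ·
after 16 — deliver 3→1: ·
after 17 — deliver 2→0: ·
after 18 — timeout(0): n0:cand/b8/[x]
after 19 — deliver 0→2: n2:foll/b8/[x]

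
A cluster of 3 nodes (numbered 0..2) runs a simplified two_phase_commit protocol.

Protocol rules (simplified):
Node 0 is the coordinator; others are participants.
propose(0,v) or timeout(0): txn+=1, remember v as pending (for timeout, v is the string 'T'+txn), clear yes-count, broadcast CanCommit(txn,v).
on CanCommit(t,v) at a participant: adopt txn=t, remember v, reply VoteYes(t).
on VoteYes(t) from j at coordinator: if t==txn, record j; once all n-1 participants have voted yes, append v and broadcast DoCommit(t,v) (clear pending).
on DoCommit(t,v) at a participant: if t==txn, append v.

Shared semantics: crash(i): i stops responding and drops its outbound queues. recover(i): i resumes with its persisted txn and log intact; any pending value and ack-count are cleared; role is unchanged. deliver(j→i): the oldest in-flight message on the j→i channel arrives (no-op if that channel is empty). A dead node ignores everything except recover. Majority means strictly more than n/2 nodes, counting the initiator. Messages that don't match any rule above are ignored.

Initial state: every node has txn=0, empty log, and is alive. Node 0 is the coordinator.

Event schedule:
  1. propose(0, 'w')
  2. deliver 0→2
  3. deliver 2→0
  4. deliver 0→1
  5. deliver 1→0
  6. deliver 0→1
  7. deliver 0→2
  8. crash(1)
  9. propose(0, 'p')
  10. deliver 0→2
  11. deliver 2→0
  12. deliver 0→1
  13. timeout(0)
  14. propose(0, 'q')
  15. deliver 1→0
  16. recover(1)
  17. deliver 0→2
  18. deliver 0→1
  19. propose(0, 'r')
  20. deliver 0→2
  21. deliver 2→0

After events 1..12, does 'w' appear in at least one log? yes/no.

e1 propose(0,'w'): 0[coor,t=1,-]
e2 deliver 0→2: 2[part,t=1,-]
e3 deliver 2→0: ·
e4 deliver 0→1: 1[part,t=1,-]
e5 deliver 1→0: 0[coor,t=1,w]
e6 deliver 0→1: 1[part,t=1,w]
e7 deliver 0→2: 2[part,t=1,w]
e8 crash(1): 1[✗part,t=1,w]
e9 propose(0,'p'): 0[coor,t=2,w]
e10 deliver 0→2: 2[part,t=2,w]
e11 deliver 2→0: ·
e12 deliver 0→1: ·

yes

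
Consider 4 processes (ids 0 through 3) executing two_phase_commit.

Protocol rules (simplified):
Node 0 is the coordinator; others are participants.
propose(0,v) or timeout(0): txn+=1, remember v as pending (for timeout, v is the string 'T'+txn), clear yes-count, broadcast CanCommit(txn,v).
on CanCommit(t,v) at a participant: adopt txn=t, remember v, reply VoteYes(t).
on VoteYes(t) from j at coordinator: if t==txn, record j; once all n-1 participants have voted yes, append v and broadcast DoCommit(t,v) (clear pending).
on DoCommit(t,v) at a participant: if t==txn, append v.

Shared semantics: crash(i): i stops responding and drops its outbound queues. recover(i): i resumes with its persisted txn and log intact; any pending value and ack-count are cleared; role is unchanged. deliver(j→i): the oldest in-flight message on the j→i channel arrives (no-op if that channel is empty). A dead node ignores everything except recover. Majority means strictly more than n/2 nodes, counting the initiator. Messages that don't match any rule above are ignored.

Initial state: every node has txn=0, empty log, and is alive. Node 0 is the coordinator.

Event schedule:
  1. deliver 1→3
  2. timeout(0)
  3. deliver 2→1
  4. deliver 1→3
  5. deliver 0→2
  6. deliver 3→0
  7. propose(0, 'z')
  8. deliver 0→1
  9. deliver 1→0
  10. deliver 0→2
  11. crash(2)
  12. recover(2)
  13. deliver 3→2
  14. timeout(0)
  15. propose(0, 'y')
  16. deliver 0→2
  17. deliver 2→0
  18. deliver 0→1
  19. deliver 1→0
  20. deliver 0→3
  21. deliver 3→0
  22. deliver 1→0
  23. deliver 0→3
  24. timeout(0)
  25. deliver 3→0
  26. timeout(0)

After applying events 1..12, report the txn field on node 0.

2

[1] deliver 1→3 → ∅
[2] timeout(0) → N0(coor t1 [-])
[3] deliver 2→1 → ∅
[4] deliver 1→3 → ∅
[5] deliver 0→2 → N2(part t1 [-])
[6] deliver 3→0 → ∅
[7] propose(0,'z') → N0(coor t2 [-])
[8] deliver 0→1 → N1(part t1 [-])
[9] deliver 1→0 → ∅
[10] deliver 0→2 → N2(part t2 [-])
[11] crash(2) → N2(✗part t2 [-])
[12] recover(2) → N2(part t2 [-])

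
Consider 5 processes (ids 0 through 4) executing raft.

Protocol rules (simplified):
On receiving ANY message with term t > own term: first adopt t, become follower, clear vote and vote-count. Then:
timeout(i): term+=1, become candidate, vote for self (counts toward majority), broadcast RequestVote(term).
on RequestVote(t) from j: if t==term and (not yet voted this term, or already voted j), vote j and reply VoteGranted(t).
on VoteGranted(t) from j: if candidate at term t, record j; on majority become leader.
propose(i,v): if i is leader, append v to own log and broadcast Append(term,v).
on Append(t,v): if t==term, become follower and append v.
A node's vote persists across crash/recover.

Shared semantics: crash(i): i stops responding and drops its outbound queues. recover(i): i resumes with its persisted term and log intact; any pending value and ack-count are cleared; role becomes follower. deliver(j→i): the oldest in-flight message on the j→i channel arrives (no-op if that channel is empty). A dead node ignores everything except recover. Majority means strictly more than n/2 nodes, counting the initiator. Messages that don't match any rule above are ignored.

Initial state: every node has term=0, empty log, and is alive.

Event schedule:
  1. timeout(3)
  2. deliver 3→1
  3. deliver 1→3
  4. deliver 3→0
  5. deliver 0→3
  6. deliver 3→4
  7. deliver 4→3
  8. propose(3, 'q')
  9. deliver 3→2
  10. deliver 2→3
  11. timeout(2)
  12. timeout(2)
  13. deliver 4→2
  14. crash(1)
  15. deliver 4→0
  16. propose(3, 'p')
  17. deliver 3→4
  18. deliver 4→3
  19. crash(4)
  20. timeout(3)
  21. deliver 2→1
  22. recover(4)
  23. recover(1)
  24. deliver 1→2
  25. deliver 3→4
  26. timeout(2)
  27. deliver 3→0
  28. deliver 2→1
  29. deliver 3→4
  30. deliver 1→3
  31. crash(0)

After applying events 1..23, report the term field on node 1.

after 1 — timeout(3): n3:cand/t1/[-]
after 2 — deliver 3→1: n1:foll/t1/[-]
after 3 — deliver 1→3: ·
after 4 — deliver 3→0: n0:foll/t1/[-]
after 5 — deliver 0→3: n3:lead/t1/[-]
after 6 — deliver 3→4: n4:foll/t1/[-]
after 7 — deliver 4→3: ·
after 8 — propose(3,'q'): n3:lead/t1/[q]
after 9 — deliver 3→2: n2:foll/t1/[-]
after 10 — deliver 2→3: ·
after 11 — timeout(2): n2:cand/t2/[-]
after 12 — timeout(2): n2:cand/t3/[-]
after 13 — deliver 4→2: ·
after 14 — crash(1): n1:✗foll/t1/[-]
after 15 — deliver 4→0: ·
after 16 — propose(3,'p'): n3:lead/t1/[q,p]
after 17 — deliver 3→4: n4:foll/t1/[q]
after 18 — deliver 4→3: ·
after 19 — crash(4): n4:✗foll/t1/[q]
after 20 — timeout(3): n3:cand/t2/[q,p]
after 21 — deliver 2→1: ·
after 22 — recover(4): n4:foll/t1/[q]
after 23 — recover(1): n1:foll/t1/[-]

1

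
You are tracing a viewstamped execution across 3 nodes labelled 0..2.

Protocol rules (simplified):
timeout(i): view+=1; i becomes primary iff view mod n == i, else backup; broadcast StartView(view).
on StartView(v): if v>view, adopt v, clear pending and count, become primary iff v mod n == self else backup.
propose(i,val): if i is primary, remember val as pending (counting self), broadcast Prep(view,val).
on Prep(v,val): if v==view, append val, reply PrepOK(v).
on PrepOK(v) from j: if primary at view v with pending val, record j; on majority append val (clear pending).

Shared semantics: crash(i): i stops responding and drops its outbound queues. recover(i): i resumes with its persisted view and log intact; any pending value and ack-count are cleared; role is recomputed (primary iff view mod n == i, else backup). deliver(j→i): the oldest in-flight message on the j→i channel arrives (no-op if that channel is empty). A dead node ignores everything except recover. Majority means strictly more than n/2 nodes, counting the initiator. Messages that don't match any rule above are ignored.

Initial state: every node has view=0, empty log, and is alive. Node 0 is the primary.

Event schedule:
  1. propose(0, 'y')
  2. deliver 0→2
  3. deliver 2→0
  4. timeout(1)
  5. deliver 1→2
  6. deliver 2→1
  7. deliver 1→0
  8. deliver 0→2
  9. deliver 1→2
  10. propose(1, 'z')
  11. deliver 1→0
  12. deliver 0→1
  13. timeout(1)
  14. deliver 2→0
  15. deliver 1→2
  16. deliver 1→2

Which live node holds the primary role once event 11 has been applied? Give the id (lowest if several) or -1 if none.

1

step 1 propose(0,'y'): —
step 2 deliver 0→2: 2={back,v=0,log=y}
step 3 deliver 2→0: 0={prim,v=0,log=y}
step 4 timeout(1): 1={prim,v=1,log=-}
step 5 deliver 1→2: 2={back,v=1,log=y}
step 6 deliver 2→1: —
step 7 deliver 1→0: 0={back,v=1,log=y}
step 8 deliver 0→2: —
step 9 deliver 1→2: —
step 10 propose(1,'z'): —
step 11 deliver 1→0: 0={back,v=1,log=y,z}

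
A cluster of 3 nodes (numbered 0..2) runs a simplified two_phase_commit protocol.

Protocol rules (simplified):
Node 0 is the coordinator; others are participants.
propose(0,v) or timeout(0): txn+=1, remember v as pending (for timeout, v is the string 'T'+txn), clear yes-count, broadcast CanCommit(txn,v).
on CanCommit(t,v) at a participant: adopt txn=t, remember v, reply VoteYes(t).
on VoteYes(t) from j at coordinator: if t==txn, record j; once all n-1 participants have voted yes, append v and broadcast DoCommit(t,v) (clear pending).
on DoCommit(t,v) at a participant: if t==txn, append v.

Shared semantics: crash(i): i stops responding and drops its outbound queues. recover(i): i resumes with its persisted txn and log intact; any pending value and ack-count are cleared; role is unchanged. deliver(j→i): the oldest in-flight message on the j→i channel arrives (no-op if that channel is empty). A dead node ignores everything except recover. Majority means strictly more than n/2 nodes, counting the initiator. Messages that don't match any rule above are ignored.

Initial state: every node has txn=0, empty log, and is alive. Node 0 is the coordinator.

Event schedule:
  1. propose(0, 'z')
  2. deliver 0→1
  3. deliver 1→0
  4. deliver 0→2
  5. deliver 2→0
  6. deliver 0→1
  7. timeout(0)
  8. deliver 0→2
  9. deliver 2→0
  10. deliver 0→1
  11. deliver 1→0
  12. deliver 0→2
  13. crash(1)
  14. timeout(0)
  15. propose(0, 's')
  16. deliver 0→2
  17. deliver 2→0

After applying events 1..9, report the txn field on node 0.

step 1 propose(0,'z'): 0={coor,t=1,log=-}
step 2 deliver 0→1: 1={part,t=1,log=-}
step 3 deliver 1→0: —
step 4 deliver 0→2: 2={part,t=1,log=-}
step 5 deliver 2→0: 0={coor,t=1,log=z}
step 6 deliver 0→1: 1={part,t=1,log=z}
step 7 timeout(0): 0={coor,t=2,log=z}
step 8 deliver 0→2: 2={part,t=1,log=z}
step 9 deliver 2→0: —

2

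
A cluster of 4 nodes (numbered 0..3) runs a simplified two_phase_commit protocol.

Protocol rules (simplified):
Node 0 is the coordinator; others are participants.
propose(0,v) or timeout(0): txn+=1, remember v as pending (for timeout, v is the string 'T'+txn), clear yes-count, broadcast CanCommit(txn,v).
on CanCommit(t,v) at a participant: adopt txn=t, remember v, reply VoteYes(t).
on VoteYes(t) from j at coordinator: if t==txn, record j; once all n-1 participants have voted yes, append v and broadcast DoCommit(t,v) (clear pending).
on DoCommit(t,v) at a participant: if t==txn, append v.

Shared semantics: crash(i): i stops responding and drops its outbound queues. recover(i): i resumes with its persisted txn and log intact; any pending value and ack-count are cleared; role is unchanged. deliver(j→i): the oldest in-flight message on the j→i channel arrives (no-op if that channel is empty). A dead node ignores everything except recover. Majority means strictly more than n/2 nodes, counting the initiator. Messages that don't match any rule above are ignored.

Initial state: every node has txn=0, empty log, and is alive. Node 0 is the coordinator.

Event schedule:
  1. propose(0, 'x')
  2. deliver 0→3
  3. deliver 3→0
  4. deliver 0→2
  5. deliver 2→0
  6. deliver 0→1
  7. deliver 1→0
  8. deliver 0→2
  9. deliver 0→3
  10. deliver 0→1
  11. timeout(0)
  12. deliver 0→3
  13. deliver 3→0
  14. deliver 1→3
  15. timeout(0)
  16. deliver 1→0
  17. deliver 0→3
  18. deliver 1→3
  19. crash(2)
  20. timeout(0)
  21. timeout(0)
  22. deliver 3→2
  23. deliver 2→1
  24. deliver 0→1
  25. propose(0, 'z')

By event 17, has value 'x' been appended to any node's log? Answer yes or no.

yes

[1] propose(0,'x') → N0(coor t1 [-])
[2] deliver 0→3 → N3(part t1 [-])
[3] deliver 3→0 → ∅
[4] deliver 0→2 → N2(part t1 [-])
[5] deliver 2→0 → ∅
[6] deliver 0→1 → N1(part t1 [-])
[7] deliver 1→0 → N0(coor t1 [x])
[8] deliver 0→2 → N2(part t1 [x])
[9] deliver 0→3 → N3(part t1 [x])
[10] deliver 0→1 → N1(part t1 [x])
[11] timeout(0) → N0(coor t2 [x])
[12] deliver 0→3 → N3(part t2 [x])
[13] deliver 3→0 → ∅
[14] deliver 1→3 → ∅
[15] timeout(0) → N0(coor t3 [x])
[16] deliver 1→0 → ∅
[17] deliver 0→3 → N3(part t3 [x])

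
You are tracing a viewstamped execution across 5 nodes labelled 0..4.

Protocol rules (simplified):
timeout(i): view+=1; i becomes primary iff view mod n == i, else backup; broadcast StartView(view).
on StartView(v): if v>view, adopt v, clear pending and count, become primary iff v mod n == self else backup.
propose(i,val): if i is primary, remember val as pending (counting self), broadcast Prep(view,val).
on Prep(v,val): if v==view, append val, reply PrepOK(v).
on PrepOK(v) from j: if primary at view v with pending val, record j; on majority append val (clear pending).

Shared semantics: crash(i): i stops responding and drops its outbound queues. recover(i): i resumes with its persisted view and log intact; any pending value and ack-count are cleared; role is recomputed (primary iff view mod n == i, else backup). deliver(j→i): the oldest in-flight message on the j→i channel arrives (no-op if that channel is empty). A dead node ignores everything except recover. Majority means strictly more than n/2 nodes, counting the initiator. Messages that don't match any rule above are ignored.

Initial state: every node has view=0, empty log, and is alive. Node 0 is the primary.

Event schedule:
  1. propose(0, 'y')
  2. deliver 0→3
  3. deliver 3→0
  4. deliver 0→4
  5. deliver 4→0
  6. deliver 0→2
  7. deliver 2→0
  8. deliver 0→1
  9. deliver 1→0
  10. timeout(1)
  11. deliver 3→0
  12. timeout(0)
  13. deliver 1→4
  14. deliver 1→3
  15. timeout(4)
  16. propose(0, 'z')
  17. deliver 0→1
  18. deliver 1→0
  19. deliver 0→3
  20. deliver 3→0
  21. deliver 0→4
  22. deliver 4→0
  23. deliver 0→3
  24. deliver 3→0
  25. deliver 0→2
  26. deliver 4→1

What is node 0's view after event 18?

[1] propose(0,'y') → ∅
[2] deliver 0→3 → N3(back v0 [y])
[3] deliver 3→0 → ∅
[4] deliver 0→4 → N4(back v0 [y])
[5] deliver 4→0 → N0(prim v0 [y])
[6] deliver 0→2 → N2(back v0 [y])
[7] deliver 2→0 → ∅
[8] deliver 0→1 → N1(back v0 [y])
[9] deliver 1→0 → ∅
[10] timeout(1) → N1(prim v1 [y])
[11] deliver 3→0 → ∅
[12] timeout(0) → N0(back v1 [y])
[13] deliver 1→4 → N4(back v1 [y])
[14] deliver 1→3 → N3(back v1 [y])
[15] timeout(4) → N4(back v2 [y])
[16] propose(0,'z') → ∅
[17] deliver 0→1 → ∅
[18] deliver 1→0 → ∅

1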